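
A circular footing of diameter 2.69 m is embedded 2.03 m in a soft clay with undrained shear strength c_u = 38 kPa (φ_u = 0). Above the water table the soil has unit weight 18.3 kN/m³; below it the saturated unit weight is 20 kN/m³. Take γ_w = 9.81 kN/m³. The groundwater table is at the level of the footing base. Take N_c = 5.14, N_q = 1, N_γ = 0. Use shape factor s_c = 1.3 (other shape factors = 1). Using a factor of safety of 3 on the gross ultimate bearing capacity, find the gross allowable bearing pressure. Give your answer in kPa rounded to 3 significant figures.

q_all ≈ 97 kPa

q = γ·D_f = 18.3 × 2.03 = 37.149 kPa.
c·N_c·s_c = 38 × 5.14 × 1.3 = 253.92 kPa
q·N_q = 37.149 × 1 = 37.149 kPa
q_ult = 253.92 + 37.149 = 291.06 kPa.
q_all = 291.06 / 3 = 97.022 kPa.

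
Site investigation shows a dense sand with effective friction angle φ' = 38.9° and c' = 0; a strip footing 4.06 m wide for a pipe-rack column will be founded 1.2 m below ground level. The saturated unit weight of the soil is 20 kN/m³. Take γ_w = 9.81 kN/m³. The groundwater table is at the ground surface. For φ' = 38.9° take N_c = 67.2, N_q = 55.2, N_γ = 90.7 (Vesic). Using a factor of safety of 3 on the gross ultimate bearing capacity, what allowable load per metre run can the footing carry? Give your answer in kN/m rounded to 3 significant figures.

Water table at ground surface, so effective unit weight γ' = 20 − 9.81 = 10.19 kN/m³ is used throughout; overburden q = 10.19 × 1.2 = 12.228 kPa; the same γ' applies in the ½γBN_γ term.
Surcharge term q·N_q = 12.228 × 55.2 = 674.99 kPa; self-weight term 0.5·γ·B·N_γ = 0.5 × 10.19 × 4.06 × 90.7 = 1876.2 kPa.
q_ult = 674.99 + 1876.2 = 2551.2 kPa.
Gross allowable pressure q_all = 2551.2 / 3 = 850.39 kPa.
Allowable wall load = q_all × B = 850.39 × 4.06 = 3452.6 kN per metre run.

≈ 3450 kN/m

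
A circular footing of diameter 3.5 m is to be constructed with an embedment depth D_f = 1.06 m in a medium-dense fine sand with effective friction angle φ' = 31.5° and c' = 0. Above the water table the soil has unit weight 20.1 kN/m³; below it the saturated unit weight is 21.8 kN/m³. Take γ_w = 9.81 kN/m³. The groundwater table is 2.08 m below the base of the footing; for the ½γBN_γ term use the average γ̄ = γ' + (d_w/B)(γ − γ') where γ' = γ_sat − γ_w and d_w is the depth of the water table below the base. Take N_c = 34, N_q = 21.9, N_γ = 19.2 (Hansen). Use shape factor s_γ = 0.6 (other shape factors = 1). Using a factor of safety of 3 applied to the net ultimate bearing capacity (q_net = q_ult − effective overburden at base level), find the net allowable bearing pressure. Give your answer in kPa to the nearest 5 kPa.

q_all(net) ≈ 260 kPa

Effective surcharge at the founding depth q = γ·D_f = 20.1 × 1.06 = 21.306 kPa.
With d_w = 2.08 m < B, γ̄ = 11.99 + (2.08/3.5) × (20.1 − 11.99) = 16.81 kN/m³.
q_ult = q·N_q + 0.5·γ·B·N_γ·s_γ
     = 21.306 × 21.9 + 0.5 × 16.81 × 3.5 × 19.2 × 0.6
     = 466.6 + 338.88 = 805.48 kPa.
Net ultimate: q_net = 805.48 − 21.306 = 784.18 kPa.
q_all(net) = 784.18 / 3 = 261.39 kPa.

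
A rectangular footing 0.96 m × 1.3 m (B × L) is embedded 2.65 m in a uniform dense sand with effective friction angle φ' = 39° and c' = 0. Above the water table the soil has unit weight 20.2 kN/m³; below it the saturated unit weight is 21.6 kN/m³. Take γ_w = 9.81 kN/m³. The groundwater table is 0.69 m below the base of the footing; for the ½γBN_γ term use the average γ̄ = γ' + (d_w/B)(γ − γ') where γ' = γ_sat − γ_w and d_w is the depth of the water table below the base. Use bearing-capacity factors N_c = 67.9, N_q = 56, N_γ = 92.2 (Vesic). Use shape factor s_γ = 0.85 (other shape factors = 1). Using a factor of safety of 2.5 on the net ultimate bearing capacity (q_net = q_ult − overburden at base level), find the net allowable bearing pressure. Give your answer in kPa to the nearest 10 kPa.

q_all(net) ≈ 1450 kPa

q = γ·D_f = 20.2 × 2.65 = 53.53 kPa.
γ' = 11.79 kN/m³; averaging over the depth B below the base, γ̄ = γ' + (d_w/B)(γ − γ') = 17.835 kN/m³.
q·N_q = 53.53 × 56 = 2997.7 kPa
0.5·γ·B·N_γ·s_γ = 0.5 × 17.835 × 0.96 × 92.2 × 0.85 = 670.9 kPa
q_ult = 2997.7 + 670.9 = 3668.6 kPa.
q_net = 3668.6 − 53.53 = 3615 kPa.
q_all(net) = 3615 / 2.5 = 1446 kPa.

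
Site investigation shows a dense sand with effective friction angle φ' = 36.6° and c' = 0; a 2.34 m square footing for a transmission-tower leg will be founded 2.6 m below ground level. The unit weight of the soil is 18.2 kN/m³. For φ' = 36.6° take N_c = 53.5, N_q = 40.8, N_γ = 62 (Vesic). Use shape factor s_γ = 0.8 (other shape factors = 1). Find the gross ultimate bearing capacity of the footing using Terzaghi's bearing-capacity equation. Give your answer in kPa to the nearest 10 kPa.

q_ult ≈ 2990 kPa

Effective surcharge at the founding depth q = γ·D_f = 18.2 × 2.6 = 47.32 kPa.
q_ult = q·N_q + 0.5·γ·B·N_γ·s_γ
     = 47.32 × 40.8 + 0.5 × 18.2 × 2.34 × 62 × 0.8
     = 1930.7 + 1056.2 = 2986.8 kPa.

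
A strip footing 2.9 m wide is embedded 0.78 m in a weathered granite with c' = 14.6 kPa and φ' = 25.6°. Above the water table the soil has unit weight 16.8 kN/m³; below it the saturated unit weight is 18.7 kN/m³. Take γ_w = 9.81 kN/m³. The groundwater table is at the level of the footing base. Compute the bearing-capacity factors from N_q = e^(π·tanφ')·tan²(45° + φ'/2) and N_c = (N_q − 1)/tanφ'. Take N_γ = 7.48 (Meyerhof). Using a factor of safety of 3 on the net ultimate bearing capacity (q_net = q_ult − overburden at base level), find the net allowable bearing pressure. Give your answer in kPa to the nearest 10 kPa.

q_all(net) ≈ 180 kPa

N_q = e^(π·tan25.6°)·tan²(57.8°) = 11.36; N_c = (N_q − 1)/tanφ' = 21.62.
q = γ·D_f = 16.8 × 0.78 = 13.104 kPa.
For the ½γBN_γ term take γ' = 18.7 − 9.81 = 8.89 kN/m³ (soil below base is submerged).
c·N_c = 14.6 × 21.623 = 315.7 kPa
q·N_q = 13.104 × 11.36 = 148.86 kPa
0.5·γ·B·N_γ = 0.5 × 8.89 × 2.9 × 7.48 = 96.421 kPa
q_ult = 315.7 + 148.86 + 96.421 = 560.99 kPa.
q_net = 560.99 − 13.104 = 547.88 kPa.
q_all(net) = 547.88 / 3 = 182.63 kPa.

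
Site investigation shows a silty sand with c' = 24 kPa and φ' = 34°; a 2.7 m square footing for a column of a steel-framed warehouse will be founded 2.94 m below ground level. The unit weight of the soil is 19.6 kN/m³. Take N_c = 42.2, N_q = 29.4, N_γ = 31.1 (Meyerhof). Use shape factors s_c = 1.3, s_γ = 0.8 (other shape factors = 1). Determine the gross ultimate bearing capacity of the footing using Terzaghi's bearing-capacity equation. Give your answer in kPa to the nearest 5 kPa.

Effective surcharge at the founding depth q = γ·D_f = 19.6 × 2.94 = 57.624 kPa.
q_ult = c·N_c·s_c + q·N_q + 0.5·γ·B·N_γ·s_γ
     = 24 × 42.2 × 1.3 + 57.624 × 29.4 + 0.5 × 19.6 × 2.7 × 31.1 × 0.8
     = 1316.6 + 1694.1 + 658.32 = 3669.1 kPa.

q_ult ≈ 3670 kPa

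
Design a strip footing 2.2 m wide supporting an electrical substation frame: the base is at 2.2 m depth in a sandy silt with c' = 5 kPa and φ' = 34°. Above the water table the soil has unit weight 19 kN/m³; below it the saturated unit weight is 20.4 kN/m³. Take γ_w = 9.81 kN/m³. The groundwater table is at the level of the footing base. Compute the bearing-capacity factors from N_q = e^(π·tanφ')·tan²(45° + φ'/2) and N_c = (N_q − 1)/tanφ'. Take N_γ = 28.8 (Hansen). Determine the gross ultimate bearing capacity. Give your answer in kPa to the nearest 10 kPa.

tan34° = 0.6745, so N_q = e^(π×0.6745)·tan²(62°) = 8.323 × 3.537 = 29.44.
N_c = (29.44 − 1)/tan34° = 42.16.
Overburden at base level: q = 19 × 2.2 = 41.8 kPa.
Below the base the soil is submerged, so the ½γBN_γ term uses γ' = 20.4 − 9.81 = 10.59 kN/m³.
Cohesion term c·N_c = 5 × 42.164 = 210.82 kPa; surcharge term q·N_q = 41.8 × 29.44 = 1230.6 kPa; self-weight term 0.5·γ·B·N_γ = 0.5 × 10.59 × 2.2 × 28.8 = 335.49 kPa.
q_ult = 210.82 + 1230.6 + 335.49 = 1776.9 kPa.

q_ult ≈ 1780 kPa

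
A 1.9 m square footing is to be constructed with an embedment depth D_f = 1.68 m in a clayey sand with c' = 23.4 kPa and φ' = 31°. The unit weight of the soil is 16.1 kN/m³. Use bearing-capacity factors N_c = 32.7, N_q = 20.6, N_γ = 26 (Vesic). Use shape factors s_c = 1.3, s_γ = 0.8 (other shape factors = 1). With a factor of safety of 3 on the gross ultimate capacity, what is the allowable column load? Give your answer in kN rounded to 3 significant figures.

P_all ≈ 2250 kN

Effective surcharge at the founding depth q = γ·D_f = 16.1 × 1.68 = 27.048 kPa.
q_ult = c·N_c·s_c + q·N_q + 0.5·γ·B·N_γ·s_γ
     = 23.4 × 32.7 × 1.3 + 27.048 × 20.6 + 0.5 × 16.1 × 1.9 × 26 × 0.8
     = 994.73 + 557.19 + 318.14 = 1870.1 kPa.
Gross allowable pressure q_all = 1870.1 / 3 = 623.35 kPa.
Footing area = 3.61 m², so allowable column load = 623.35 × 3.61 = 2250.3 kN.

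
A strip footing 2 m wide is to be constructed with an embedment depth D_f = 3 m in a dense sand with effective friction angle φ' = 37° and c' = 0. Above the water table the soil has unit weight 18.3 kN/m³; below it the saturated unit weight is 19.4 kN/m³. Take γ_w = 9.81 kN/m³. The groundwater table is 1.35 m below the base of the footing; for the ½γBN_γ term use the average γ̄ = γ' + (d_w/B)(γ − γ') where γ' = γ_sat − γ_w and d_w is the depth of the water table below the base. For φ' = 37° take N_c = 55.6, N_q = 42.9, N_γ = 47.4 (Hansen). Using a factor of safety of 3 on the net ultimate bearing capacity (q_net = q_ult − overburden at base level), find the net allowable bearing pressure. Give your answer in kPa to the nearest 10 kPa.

Overburden at base level: q = 18.3 × 3 = 54.9 kPa.
The water table is 1.35 m below the base (< B = 2 m), so the ½γBN_γ term uses γ̄ = γ' + (d_w/B)(γ − γ') = 9.59 + (1.35/2)(18.3 − 9.59) = 15.469 kN/m³.
Surcharge term q·N_q = 54.9 × 42.9 = 2355.2 kPa; self-weight term 0.5·γ·B·N_γ = 0.5 × 15.469 × 2 × 47.4 = 733.24 kPa.
q_ult = 2355.2 + 733.24 = 3088.5 kPa.
q_net = 3088.5 − 54.9 = 3033.6 kPa.
q_all(net) = 3033.6 / 3 = 1011.2 kPa.

q_all(net) ≈ 1010 kPa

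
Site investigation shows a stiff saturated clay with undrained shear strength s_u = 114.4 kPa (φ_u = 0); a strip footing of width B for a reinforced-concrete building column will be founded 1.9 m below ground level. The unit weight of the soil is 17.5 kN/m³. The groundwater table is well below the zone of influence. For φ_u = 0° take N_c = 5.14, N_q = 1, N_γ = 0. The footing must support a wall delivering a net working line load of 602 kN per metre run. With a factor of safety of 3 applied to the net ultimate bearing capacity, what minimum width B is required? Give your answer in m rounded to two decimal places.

Overburden at base level: q = 17.5 × 1.9 = 33.25 kPa.
Cohesion term c·N_c = 114.4 × 5.14 = 588.02 kPa; surcharge term q·N_q = 33.25 × 1 = 33.25 kPa.
q_ult = 588.02 + 33.25 = 621.27 kPa.
For φ = 0 the ½γBN_γ term vanishes, so q_ult is independent of B. q_net = 621.27 − 33.25 = 588.02 kPa; q_all(net) = 588.02/3 = 196.01 kPa.
Required width B = w / q_all(net) = 602 / 196.01 = 3.071 m.

B = 3.07 m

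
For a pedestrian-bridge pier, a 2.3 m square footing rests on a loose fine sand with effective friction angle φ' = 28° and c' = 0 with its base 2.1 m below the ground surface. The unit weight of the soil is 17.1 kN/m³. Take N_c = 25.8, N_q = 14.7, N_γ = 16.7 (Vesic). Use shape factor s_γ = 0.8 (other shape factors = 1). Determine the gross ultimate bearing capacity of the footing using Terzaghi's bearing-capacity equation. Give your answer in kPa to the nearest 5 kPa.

Overburden at base level: q = 17.1 × 2.1 = 35.91 kPa.
Surcharge term q·N_q = 35.91 × 14.7 = 527.88 kPa; self-weight term 0.5·γ·B·N_γ·s_γ = 0.5 × 17.1 × 2.3 × 16.7 × 0.8 = 262.72 kPa.
q_ult = 527.88 + 262.72 = 790.6 kPa.

q_ult ≈ 790 kPa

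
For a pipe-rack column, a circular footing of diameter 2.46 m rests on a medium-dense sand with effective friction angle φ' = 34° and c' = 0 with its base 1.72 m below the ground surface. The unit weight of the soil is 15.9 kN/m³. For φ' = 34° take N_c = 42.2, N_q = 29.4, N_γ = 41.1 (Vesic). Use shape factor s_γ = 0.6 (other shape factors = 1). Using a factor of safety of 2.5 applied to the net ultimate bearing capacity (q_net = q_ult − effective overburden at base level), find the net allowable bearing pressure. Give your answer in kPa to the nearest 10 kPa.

Effective surcharge at the founding depth q = γ·D_f = 15.9 × 1.72 = 27.348 kPa.
q_ult = q·N_q + 0.5·γ·B·N_γ·s_γ
     = 27.348 × 29.4 + 0.5 × 15.9 × 2.46 × 41.1 × 0.6
     = 804.03 + 482.28 = 1286.3 kPa.
Net ultimate: q_net = 1286.3 − 27.348 = 1259 kPa.
q_all(net) = 1259 / 2.5 = 503.58 kPa.

q_all(net) ≈ 500 kPa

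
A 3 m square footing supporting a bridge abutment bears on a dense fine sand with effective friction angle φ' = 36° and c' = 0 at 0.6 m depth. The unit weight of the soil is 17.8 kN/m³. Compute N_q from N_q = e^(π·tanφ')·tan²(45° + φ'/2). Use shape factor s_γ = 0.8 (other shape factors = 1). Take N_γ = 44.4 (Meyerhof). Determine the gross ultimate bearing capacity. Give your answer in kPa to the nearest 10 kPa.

q_ult ≈ 1350 kPa

tan36° = 0.7265, so N_q = e^(π×0.7265)·tan²(63°) = 9.801 × 3.852 = 37.75.
Effective surcharge at the founding depth q = γ·D_f = 17.8 × 0.6 = 10.68 kPa.
q_ult = q·N_q + 0.5·γ·B·N_γ·s_γ
     = 10.68 × 37.752 + 0.5 × 17.8 × 3 × 44.4 × 0.8
     = 403.2 + 948.38 = 1351.6 kPa.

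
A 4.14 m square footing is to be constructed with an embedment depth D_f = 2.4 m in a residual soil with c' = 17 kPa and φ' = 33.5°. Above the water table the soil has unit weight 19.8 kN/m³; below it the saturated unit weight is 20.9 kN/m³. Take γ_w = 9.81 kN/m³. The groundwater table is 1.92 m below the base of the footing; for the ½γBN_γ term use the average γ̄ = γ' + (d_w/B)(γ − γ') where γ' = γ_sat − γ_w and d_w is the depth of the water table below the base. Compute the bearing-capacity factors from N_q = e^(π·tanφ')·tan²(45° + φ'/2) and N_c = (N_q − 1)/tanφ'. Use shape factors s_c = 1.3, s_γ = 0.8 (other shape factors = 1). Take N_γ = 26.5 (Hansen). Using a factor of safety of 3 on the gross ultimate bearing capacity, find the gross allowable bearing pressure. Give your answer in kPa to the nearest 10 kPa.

q_all ≈ 960 kPa

N_q = e^(π·tan33.5°)·tan²(61.75°) = 27.71; N_c = (N_q − 1)/tanφ' = 40.35.
Overburden at base level: q = 19.8 × 2.4 = 47.52 kPa.
The water table is 1.92 m below the base (< B = 4.14 m), so the ½γBN_γ term uses γ̄ = γ' + (d_w/B)(γ − γ') = 11.09 + (1.92/4.14)(19.8 − 11.09) = 15.129 kN/m³.
Cohesion term c·N_c·s_c = 17 × 40.351 × 1.3 = 891.75 kPa; surcharge term q·N_q = 47.52 × 27.707 = 1316.7 kPa; self-weight term 0.5·γ·B·N_γ·s_γ = 0.5 × 15.129 × 4.14 × 26.5 × 0.8 = 663.94 kPa.
q_ult = 891.75 + 1316.7 + 663.94 = 2872.3 kPa.
q_all = 2872.3 / 3 = 957.45 kPa.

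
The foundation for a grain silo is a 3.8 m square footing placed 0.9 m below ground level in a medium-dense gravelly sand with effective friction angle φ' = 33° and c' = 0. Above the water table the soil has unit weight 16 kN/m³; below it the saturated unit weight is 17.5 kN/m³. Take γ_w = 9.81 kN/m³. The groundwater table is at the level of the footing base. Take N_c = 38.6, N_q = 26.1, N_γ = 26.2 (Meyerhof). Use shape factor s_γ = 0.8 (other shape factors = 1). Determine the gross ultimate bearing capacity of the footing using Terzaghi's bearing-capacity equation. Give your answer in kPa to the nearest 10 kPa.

Effective surcharge at the founding depth q = γ·D_f = 16 × 0.9 = 14.4 kPa.
The water table coincides with the base, so in the self-weight term γ → γ' = 7.69 kN/m³.
q_ult = q·N_q + 0.5·γ·B·N_γ·s_γ
     = 14.4 × 26.1 + 0.5 × 7.69 × 3.8 × 26.2 × 0.8
     = 375.84 + 306.25 = 682.09 kPa.

q_ult ≈ 680 kPa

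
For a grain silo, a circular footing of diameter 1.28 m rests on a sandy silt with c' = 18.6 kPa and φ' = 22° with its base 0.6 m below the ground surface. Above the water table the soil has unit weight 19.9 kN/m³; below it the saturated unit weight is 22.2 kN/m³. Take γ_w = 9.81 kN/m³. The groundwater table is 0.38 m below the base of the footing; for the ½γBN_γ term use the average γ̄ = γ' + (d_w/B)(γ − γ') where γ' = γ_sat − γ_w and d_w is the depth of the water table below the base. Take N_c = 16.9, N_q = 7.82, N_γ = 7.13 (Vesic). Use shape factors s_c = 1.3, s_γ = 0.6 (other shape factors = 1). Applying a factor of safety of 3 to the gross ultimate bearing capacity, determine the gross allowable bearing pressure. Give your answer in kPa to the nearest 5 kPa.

q_all ≈ 180 kPa

Effective surcharge at the founding depth q = γ·D_f = 19.9 × 0.6 = 11.94 kPa.
With d_w = 0.38 m < B, γ̄ = 12.39 + (0.38/1.28) × (19.9 − 12.39) = 14.62 kN/m³.
q_ult = c·N_c·s_c + q·N_q + 0.5·γ·B·N_γ·s_γ
     = 18.6 × 16.9 × 1.3 + 11.94 × 7.82 + 0.5 × 14.62 × 1.28 × 7.13 × 0.6
     = 408.64 + 93.371 + 40.027 = 542.04 kPa.
q_all = q_ult / FS = 542.04 / 3 = 180.68 kPa.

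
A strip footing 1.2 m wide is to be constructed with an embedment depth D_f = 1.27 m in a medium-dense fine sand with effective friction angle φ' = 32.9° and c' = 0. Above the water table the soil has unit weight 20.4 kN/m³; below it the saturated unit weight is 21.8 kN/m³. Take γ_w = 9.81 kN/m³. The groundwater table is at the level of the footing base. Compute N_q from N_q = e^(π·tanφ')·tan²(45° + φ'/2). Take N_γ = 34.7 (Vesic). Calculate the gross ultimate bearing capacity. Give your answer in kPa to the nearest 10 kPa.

tan32.9° = 0.6469, so N_q = e^(π×0.6469)·tan²(61.45°) = 7.632 × 3.378 = 25.78.
Overburden at base level: q = 20.4 × 1.27 = 25.908 kPa.
Below the base the soil is submerged, so the ½γBN_γ term uses γ' = 21.8 − 9.81 = 11.99 kN/m³.
Surcharge term q·N_q = 25.908 × 25.782 = 667.96 kPa; self-weight term 0.5·γ·B·N_γ = 0.5 × 11.99 × 1.2 × 34.7 = 249.63 kPa.
q_ult = 667.96 + 249.63 = 917.6 kPa.

q_ult ≈ 920 kPa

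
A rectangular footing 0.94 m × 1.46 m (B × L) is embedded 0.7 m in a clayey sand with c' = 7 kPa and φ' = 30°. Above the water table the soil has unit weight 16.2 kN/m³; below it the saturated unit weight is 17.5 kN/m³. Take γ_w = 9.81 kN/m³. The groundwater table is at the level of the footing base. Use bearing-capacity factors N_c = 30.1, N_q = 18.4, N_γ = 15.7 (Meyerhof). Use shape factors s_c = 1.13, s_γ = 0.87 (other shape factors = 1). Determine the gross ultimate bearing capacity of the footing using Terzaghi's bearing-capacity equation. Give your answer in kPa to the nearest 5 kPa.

q_ult ≈ 495 kPa

Overburden at base level: q = 16.2 × 0.7 = 11.34 kPa.
Below the base the soil is submerged, so the ½γBN_γ term uses γ' = 17.5 − 9.81 = 7.69 kN/m³.
Cohesion term c·N_c·s_c = 7 × 30.1 × 1.13 = 238.09 kPa; surcharge term q·N_q = 11.34 × 18.4 = 208.66 kPa; self-weight term 0.5·γ·B·N_γ·s_γ = 0.5 × 7.69 × 0.94 × 15.7 × 0.87 = 49.368 kPa.
q_ult = 238.09 + 208.66 + 49.368 = 496.11 kPa.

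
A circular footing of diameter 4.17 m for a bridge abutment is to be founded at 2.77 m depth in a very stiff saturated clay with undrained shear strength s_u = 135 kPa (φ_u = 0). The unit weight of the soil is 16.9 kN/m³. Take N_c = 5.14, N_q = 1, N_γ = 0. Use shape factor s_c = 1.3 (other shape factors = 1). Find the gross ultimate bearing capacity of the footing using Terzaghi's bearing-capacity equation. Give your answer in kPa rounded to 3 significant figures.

q = γ·D_f = 16.9 × 2.77 = 46.813 kPa.
c·N_c·s_c = 135 × 5.14 × 1.3 = 902.07 kPa
q·N_q = 46.813 × 1 = 46.813 kPa
q_ult = 902.07 + 46.813 = 948.88 kPa.

q_ult ≈ 949 kPa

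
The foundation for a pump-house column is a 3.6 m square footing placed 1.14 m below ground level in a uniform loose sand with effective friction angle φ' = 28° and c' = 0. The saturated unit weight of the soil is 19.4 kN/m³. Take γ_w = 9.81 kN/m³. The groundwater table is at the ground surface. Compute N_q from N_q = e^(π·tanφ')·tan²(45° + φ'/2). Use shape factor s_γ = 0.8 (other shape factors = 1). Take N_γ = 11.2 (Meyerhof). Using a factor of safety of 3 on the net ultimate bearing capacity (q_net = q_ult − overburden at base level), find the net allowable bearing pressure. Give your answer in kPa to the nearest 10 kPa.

q_all(net) ≈ 100 kPa

N_q = e^(π·tan28°)·tan²(59°) = 14.72.
γ' = 19.4 − 9.81 = 9.59 kN/m³ (submerged throughout). q = 9.59 × 1.14 = 10.933 kPa; the same γ' applies in the ½γBN_γ term.
q·N_q = 10.933 × 14.72 = 160.93 kPa
0.5·γ·B·N_γ·s_γ = 0.5 × 9.59 × 3.6 × 11.2 × 0.8 = 154.67 kPa
q_ult = 160.93 + 154.67 = 315.59 kPa.
q_net = 315.59 − 10.933 = 304.66 kPa.
q_all(net) = 304.66 / 3 = 101.55 kPa.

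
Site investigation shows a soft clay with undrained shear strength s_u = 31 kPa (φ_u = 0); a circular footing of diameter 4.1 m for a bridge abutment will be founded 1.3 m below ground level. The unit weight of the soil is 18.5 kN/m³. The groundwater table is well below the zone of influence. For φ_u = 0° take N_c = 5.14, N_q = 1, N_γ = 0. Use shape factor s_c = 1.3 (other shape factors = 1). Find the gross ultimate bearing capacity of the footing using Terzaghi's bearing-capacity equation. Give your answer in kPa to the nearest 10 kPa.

q_ult ≈ 230 kPa

q = γ·D_f = 18.5 × 1.3 = 24.05 kPa.
c·N_c·s_c = 31 × 5.14 × 1.3 = 207.14 kPa
q·N_q = 24.05 × 1 = 24.05 kPa
q_ult = 207.14 + 24.05 = 231.19 kPa.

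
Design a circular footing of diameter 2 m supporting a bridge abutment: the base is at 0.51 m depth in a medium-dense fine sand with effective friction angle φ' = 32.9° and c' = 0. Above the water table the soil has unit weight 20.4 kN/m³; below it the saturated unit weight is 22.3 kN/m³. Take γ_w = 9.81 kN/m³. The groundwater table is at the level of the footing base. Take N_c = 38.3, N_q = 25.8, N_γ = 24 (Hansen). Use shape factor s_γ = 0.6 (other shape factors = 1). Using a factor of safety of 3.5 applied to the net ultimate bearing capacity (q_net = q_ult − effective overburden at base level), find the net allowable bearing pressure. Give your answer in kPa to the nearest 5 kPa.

q = γ·D_f = 20.4 × 0.51 = 10.404 kPa.
For the ½γBN_γ term take γ' = 22.3 − 9.81 = 12.49 kN/m³ (soil below base is submerged).
q·N_q = 10.404 × 25.8 = 268.42 kPa
0.5·γ·B·N_γ·s_γ = 0.5 × 12.49 × 2 × 24 × 0.6 = 179.86 kPa
q_ult = 268.42 + 179.86 = 448.28 kPa.
Net ultimate: q_net = 448.28 − 10.404 = 437.88 kPa.
q_all(net) = 437.88 / 3.5 = 125.11 kPa.

q_all(net) ≈ 125 kPa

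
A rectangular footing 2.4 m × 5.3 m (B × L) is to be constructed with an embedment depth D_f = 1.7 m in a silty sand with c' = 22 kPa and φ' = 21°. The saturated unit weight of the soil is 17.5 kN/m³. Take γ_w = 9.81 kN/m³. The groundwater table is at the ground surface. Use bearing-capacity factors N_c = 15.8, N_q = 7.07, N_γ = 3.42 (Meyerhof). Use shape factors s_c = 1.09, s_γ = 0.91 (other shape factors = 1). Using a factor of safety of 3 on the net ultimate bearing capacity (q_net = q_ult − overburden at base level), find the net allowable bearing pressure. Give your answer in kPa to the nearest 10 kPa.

γ' = 17.5 − 9.81 = 7.69 kN/m³ (submerged throughout). q = 7.69 × 1.7 = 13.073 kPa; the same γ' applies in the ½γBN_γ term.
c·N_c·s_c = 22 × 15.8 × 1.09 = 378.88 kPa
q·N_q = 13.073 × 7.07 = 92.426 kPa
0.5·γ·B·N_γ·s_γ = 0.5 × 7.69 × 2.4 × 3.42 × 0.91 = 28.719 kPa
q_ult = 378.88 + 92.426 + 28.719 = 500.03 kPa.
q_net = 500.03 − 13.073 = 486.96 kPa.
q_all(net) = 486.96 / 3 = 162.32 kPa.

q_all(net) ≈ 160 kPa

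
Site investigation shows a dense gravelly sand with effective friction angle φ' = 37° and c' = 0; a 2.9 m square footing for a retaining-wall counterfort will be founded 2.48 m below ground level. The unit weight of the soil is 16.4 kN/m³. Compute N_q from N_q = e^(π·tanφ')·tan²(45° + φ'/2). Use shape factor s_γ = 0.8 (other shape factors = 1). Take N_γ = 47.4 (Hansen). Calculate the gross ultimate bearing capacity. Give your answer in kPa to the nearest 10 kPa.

tan37° = 0.7536, so N_q = e^(π×0.7536)·tan²(63.5°) = 10.669 × 4.023 = 42.92.
Overburden at base level: q = 16.4 × 2.48 = 40.672 kPa.
Surcharge term q·N_q = 40.672 × 42.92 = 1745.6 kPa; self-weight term 0.5·γ·B·N_γ·s_γ = 0.5 × 16.4 × 2.9 × 47.4 × 0.8 = 901.74 kPa.
q_ult = 1745.6 + 901.74 = 2647.4 kPa.

q_ult ≈ 2650 kPa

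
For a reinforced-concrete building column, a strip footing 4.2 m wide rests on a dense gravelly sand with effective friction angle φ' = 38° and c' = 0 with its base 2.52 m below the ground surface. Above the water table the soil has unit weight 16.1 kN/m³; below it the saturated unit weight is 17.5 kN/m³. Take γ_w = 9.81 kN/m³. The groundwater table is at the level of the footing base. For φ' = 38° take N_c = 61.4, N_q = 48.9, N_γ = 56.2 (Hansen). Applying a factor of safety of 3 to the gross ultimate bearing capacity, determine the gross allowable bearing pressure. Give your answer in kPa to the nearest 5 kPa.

q_all ≈ 965 kPa

Overburden at base level: q = 16.1 × 2.52 = 40.572 kPa.
Below the base the soil is submerged, so the ½γBN_γ term uses γ' = 17.5 − 9.81 = 7.69 kN/m³.
Surcharge term q·N_q = 40.572 × 48.9 = 1984 kPa; self-weight term 0.5·γ·B·N_γ = 0.5 × 7.69 × 4.2 × 56.2 = 907.57 kPa.
q_ult = 1984 + 907.57 = 2891.5 kPa.
q_all = q_ult / FS = 2891.5 / 3 = 963.85 kPa.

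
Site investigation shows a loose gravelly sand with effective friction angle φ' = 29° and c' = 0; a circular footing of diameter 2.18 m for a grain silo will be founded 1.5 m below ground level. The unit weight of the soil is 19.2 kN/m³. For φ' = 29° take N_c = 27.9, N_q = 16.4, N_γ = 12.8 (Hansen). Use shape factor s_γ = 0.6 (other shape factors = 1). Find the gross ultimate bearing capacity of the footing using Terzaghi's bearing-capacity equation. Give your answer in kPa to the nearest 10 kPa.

Overburden at base level: q = 19.2 × 1.5 = 28.8 kPa.
Surcharge term q·N_q = 28.8 × 16.4 = 472.32 kPa; self-weight term 0.5·γ·B·N_γ·s_γ = 0.5 × 19.2 × 2.18 × 12.8 × 0.6 = 160.73 kPa.
q_ult = 472.32 + 160.73 = 633.05 kPa.

q_ult ≈ 630 kPa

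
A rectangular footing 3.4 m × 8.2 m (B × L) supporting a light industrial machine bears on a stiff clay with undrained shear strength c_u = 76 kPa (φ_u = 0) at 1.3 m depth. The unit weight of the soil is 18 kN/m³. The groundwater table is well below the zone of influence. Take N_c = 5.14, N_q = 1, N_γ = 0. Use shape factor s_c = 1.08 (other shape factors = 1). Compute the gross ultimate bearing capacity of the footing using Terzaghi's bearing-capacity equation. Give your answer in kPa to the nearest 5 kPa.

q_ult ≈ 445 kPa

q = γ·D_f = 18 × 1.3 = 23.4 kPa.
c·N_c·s_c = 76 × 5.14 × 1.08 = 421.89 kPa
q·N_q = 23.4 × 1 = 23.4 kPa
q_ult = 421.89 + 23.4 = 445.29 kPa.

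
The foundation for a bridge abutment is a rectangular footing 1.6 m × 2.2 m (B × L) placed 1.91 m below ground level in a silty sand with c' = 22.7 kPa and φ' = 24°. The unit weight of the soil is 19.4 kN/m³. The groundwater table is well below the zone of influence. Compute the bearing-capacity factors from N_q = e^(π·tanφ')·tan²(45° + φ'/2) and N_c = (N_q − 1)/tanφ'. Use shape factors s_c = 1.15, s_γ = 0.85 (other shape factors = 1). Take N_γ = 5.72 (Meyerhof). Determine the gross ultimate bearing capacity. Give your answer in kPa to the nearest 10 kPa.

tan24° = 0.4452, so N_q = e^(π×0.4452)·tan²(57°) = 4.05 × 2.371 = 9.6.
N_c = (9.6 − 1)/tan24° = 19.32.
Overburden at base level: q = 19.4 × 1.91 = 37.054 kPa.
Cohesion term c·N_c·s_c = 22.7 × 19.324 × 1.15 = 504.44 kPa; surcharge term q·N_q = 37.054 × 9.6034 = 355.84 kPa; self-weight term 0.5·γ·B·N_γ·s_γ = 0.5 × 19.4 × 1.6 × 5.72 × 0.85 = 75.458 kPa.
q_ult = 504.44 + 355.84 + 75.458 = 935.74 kPa.

q_ult ≈ 940 kPa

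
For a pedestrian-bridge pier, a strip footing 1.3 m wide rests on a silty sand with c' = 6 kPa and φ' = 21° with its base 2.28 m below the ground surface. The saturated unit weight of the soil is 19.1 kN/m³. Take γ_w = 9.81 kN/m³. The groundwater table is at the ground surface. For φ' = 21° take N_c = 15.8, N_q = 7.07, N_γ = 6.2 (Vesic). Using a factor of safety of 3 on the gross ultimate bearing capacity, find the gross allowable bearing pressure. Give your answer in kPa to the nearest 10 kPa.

γ' = 19.1 − 9.81 = 9.29 kN/m³ (submerged throughout). q = 9.29 × 2.28 = 21.181 kPa; the same γ' applies in the ½γBN_γ term.
c·N_c = 6 × 15.8 = 94.8 kPa
q·N_q = 21.181 × 7.07 = 149.75 kPa
0.5·γ·B·N_γ = 0.5 × 9.29 × 1.3 × 6.2 = 37.439 kPa
q_ult = 94.8 + 149.75 + 37.439 = 281.99 kPa.
q_all = 281.99 / 3 = 93.997 kPa.

q_all ≈ 90 kPa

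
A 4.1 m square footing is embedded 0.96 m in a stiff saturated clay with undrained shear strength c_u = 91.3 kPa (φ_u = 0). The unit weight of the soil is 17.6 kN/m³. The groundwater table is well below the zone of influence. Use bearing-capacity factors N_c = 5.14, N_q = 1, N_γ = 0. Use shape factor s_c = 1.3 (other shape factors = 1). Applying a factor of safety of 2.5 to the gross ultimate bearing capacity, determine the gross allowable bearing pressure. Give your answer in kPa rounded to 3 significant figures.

q = γ·D_f = 17.6 × 0.96 = 16.896 kPa.
c·N_c·s_c = 91.3 × 5.14 × 1.3 = 610.07 kPa
q·N_q = 16.896 × 1 = 16.896 kPa
q_ult = 610.07 + 16.896 = 626.96 kPa.
q_all = q_ult / FS = 626.96 / 2.5 = 250.79 kPa.

q_all ≈ 251 kPa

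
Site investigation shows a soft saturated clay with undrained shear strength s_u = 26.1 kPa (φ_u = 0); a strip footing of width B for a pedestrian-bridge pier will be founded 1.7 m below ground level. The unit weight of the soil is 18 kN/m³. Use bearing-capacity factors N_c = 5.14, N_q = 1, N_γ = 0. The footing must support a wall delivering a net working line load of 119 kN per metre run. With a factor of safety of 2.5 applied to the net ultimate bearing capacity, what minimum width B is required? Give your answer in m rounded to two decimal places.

q = γ·D_f = 18 × 1.7 = 30.6 kPa.
c·N_c = 26.1 × 5.14 = 134.15 kPa
q·N_q = 30.6 × 1 = 30.6 kPa
q_ult = 134.15 + 30.6 = 164.75 kPa.
For φ = 0 the ½γBN_γ term vanishes, so q_ult is independent of B. q_net = 164.75 − 30.6 = 134.15 kPa; q_all(net) = 134.15/2.5 = 53.662 kPa.
Required width B = w / q_all(net) = 119 / 53.662 = 2.218 m.

B = 2.22 m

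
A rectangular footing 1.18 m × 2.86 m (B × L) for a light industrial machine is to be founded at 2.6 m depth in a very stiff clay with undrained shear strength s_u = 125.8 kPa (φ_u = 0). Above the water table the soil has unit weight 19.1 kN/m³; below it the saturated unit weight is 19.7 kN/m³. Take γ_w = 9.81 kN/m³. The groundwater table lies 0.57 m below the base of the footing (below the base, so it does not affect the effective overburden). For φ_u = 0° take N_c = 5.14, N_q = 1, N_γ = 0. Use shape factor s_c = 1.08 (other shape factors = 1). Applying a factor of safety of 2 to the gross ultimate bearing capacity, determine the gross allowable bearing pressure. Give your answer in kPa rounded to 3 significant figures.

Overburden at base level: q = 19.1 × 2.6 = 49.66 kPa.
Cohesion term c·N_c·s_c = 125.8 × 5.14 × 1.08 = 698.34 kPa; surcharge term q·N_q = 49.66 × 1 = 49.66 kPa.
q_ult = 698.34 + 49.66 = 748 kPa.
q_all = q_ult / FS = 748 / 2 = 374 kPa.

q_all ≈ 374 kPa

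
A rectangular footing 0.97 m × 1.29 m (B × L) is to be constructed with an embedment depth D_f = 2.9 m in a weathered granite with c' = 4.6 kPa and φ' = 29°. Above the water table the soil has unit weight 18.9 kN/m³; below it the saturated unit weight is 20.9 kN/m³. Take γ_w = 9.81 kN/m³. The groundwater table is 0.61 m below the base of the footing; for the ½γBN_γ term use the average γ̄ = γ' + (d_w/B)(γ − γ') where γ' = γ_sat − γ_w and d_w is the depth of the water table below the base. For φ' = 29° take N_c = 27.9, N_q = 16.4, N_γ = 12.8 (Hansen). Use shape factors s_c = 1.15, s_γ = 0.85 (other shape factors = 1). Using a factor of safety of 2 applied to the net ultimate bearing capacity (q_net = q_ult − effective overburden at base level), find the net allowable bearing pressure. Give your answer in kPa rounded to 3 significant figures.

Overburden at base level: q = 18.9 × 2.9 = 54.81 kPa.
The water table is 0.61 m below the base (< B = 0.97 m), so the ½γBN_γ term uses γ̄ = γ' + (d_w/B)(γ − γ') = 11.09 + (0.61/0.97)(18.9 − 11.09) = 16.001 kN/m³.
Cohesion term c·N_c·s_c = 4.6 × 27.9 × 1.15 = 147.59 kPa; surcharge term q·N_q = 54.81 × 16.4 = 898.88 kPa; self-weight term 0.5·γ·B·N_γ·s_γ = 0.5 × 16.001 × 0.97 × 12.8 × 0.85 = 84.436 kPa.
q_ult = 147.59 + 898.88 + 84.436 = 1130.9 kPa.
Net ultimate: q_net = 1130.9 − 54.81 = 1076.1 kPa.
q_all(net) = 1076.1 / 2 = 538.05 kPa.

q_all(net) ≈ 538 kPa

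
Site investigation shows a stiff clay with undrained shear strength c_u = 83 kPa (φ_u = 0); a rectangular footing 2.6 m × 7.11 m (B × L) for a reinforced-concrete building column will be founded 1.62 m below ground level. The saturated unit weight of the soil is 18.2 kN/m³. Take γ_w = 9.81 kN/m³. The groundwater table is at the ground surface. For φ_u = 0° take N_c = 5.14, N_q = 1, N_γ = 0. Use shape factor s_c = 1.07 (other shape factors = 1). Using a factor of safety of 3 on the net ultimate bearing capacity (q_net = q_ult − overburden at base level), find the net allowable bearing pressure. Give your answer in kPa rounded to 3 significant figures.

q_all(net) ≈ 152 kPa

With the water table at the surface the whole profile is submerged: γ' = 18.2 − 9.81 = 8.39 kN/m³, so q = γ'·D_f = 13.592 kPa.
q_ult = c·N_c·s_c + q·N_q
     = 83 × 5.14 × 1.07 + 13.592 × 1
     = 456.48 + 13.592 = 470.08 kPa.
q_net = 470.08 − 13.592 = 456.48 kPa.
q_all(net) = 456.48 / 3 = 152.16 kPa.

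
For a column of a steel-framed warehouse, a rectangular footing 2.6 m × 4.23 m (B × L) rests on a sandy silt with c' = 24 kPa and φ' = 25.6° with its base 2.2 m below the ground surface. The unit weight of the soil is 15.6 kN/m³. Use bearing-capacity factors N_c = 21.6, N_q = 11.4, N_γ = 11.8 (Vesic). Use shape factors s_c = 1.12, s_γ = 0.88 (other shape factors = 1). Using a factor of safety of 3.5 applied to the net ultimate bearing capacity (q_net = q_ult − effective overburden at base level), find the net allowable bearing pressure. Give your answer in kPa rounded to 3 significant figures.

q_all(net) ≈ 328 kPa

q = γ·D_f = 15.6 × 2.2 = 34.32 kPa.
c·N_c·s_c = 24 × 21.6 × 1.12 = 580.61 kPa
q·N_q = 34.32 × 11.4 = 391.25 kPa
0.5·γ·B·N_γ·s_γ = 0.5 × 15.6 × 2.6 × 11.8 × 0.88 = 210.59 kPa
q_ult = 580.61 + 391.25 + 210.59 = 1182.4 kPa.
Net ultimate: q_net = 1182.4 − 34.32 = 1148.1 kPa.
q_all(net) = 1148.1 / 3.5 = 328.04 kPa.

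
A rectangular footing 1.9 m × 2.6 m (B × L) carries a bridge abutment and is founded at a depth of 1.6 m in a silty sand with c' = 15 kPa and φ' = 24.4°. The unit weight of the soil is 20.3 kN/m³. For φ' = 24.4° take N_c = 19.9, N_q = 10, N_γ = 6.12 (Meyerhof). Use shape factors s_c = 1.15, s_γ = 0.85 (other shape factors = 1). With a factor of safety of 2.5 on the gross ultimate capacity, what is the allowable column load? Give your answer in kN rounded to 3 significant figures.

Overburden at base level: q = 20.3 × 1.6 = 32.48 kPa.
Cohesion term c·N_c·s_c = 15 × 19.9 × 1.15 = 343.27 kPa; surcharge term q·N_q = 32.48 × 10 = 324.8 kPa; self-weight term 0.5·γ·B·N_γ·s_γ = 0.5 × 20.3 × 1.9 × 6.12 × 0.85 = 100.32 kPa.
q_ult = 343.27 + 324.8 + 100.32 = 768.4 kPa.
Gross allowable pressure q_all = 768.4 / 2.5 = 307.36 kPa.
Footing area = 4.94 m², so allowable column load = 307.36 × 4.94 = 1518.3 kN.

P_all ≈ 1520 kN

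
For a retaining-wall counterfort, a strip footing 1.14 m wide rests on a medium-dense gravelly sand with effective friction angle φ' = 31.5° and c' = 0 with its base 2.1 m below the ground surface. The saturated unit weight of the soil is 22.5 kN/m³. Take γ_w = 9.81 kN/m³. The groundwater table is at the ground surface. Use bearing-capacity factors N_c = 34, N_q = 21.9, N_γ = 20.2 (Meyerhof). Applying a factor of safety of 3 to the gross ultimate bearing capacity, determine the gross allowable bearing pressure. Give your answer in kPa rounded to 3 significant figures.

Water table at ground surface, so effective unit weight γ' = 22.5 − 9.81 = 12.69 kN/m³ is used throughout; overburden q = 12.69 × 2.1 = 26.649 kPa; the same γ' applies in the ½γBN_γ term.
Surcharge term q·N_q = 26.649 × 21.9 = 583.61 kPa; self-weight term 0.5·γ·B·N_γ = 0.5 × 12.69 × 1.14 × 20.2 = 146.11 kPa.
q_ult = 583.61 + 146.11 = 729.73 kPa.
q_all = q_ult / FS = 729.73 / 3 = 243.24 kPa.

q_all ≈ 243 kPa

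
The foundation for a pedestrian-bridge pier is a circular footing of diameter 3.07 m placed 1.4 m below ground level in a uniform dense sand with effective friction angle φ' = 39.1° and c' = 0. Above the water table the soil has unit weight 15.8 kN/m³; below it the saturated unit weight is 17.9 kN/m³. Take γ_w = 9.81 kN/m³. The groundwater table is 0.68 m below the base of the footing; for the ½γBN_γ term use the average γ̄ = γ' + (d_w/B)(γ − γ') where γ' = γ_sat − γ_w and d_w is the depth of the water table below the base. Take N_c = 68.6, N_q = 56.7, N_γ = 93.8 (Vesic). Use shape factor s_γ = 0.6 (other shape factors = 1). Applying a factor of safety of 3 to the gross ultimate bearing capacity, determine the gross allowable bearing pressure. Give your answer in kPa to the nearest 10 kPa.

q_all ≈ 700 kPa

Overburden at base level: q = 15.8 × 1.4 = 22.12 kPa.
The water table is 0.68 m below the base (< B = 3.07 m), so the ½γBN_γ term uses γ̄ = γ' + (d_w/B)(γ − γ') = 8.09 + (0.68/3.07)(15.8 − 8.09) = 9.7978 kN/m³.
Surcharge term q·N_q = 22.12 × 56.7 = 1254.2 kPa; self-weight term 0.5·γ·B·N_γ·s_γ = 0.5 × 9.7978 × 3.07 × 93.8 × 0.6 = 846.43 kPa.
q_ult = 1254.2 + 846.43 = 2100.6 kPa.
q_all = q_ult / FS = 2100.6 / 3 = 700.21 kPa.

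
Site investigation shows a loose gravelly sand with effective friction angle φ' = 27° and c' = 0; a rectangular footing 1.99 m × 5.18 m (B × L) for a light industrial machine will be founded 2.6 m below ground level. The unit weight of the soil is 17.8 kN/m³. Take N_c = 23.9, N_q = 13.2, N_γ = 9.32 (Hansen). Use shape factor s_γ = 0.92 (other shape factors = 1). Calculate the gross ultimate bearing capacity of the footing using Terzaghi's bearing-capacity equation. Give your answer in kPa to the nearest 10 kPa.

q_ult ≈ 760 kPa

Effective surcharge at the founding depth q = γ·D_f = 17.8 × 2.6 = 46.28 kPa.
q_ult = q·N_q + 0.5·γ·B·N_γ·s_γ
     = 46.28 × 13.2 + 0.5 × 17.8 × 1.99 × 9.32 × 0.92
     = 610.9 + 151.86 = 762.76 kPa.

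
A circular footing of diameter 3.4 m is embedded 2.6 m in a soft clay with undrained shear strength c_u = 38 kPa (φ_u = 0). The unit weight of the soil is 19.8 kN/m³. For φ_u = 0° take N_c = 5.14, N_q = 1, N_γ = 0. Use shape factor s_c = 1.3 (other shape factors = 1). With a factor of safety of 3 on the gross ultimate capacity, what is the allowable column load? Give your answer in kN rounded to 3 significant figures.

P_all ≈ 924 kN

q = γ·D_f = 19.8 × 2.6 = 51.48 kPa.
c·N_c·s_c = 38 × 5.14 × 1.3 = 253.92 kPa
q·N_q = 51.48 × 1 = 51.48 kPa
q_ult = 253.92 + 51.48 = 305.4 kPa.
Gross allowable pressure q_all = 305.4 / 3 = 101.8 kPa.
Footing area = 9.0792 m², so allowable column load = 101.8 × 9.0792 = 924.25 kN.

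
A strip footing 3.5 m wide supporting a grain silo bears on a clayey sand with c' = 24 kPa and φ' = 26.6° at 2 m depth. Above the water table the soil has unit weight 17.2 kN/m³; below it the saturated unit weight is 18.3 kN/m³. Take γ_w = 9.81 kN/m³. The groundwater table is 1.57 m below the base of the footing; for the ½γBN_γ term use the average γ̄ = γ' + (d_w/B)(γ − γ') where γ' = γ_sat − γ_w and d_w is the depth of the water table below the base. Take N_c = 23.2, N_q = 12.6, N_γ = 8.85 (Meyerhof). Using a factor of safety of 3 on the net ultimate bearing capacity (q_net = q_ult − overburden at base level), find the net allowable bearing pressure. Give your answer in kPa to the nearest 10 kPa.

q_all(net) ≈ 380 kPa

q = γ·D_f = 17.2 × 2 = 34.4 kPa.
γ' = 8.49 kN/m³; averaging over the depth B below the base, γ̄ = γ' + (d_w/B)(γ − γ') = 12.397 kN/m³.
c·N_c = 24 × 23.2 = 556.8 kPa
q·N_q = 34.4 × 12.6 = 433.44 kPa
0.5·γ·B·N_γ = 0.5 × 12.397 × 3.5 × 8.85 = 192 kPa
q_ult = 556.8 + 433.44 + 192 = 1182.2 kPa.
q_net = 1182.2 − 34.4 = 1147.8 kPa.
q_all(net) = 1147.8 / 3 = 382.61 kPa.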